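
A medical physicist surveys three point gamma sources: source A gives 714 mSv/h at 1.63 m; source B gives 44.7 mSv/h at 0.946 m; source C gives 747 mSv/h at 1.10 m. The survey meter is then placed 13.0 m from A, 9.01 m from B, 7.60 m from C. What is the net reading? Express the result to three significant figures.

27.4 mSv/h

Each source contributes Iᵢ·(dᵢ/rᵢ)²; contributions add.
A: 714 × (1.63/13.0)² = 11.23 mSv/h
B: 44.7 × (0.946/9.01)² = 0.4928 mSv/h
C: 747 × (1.10/7.60)² = 15.65 mSv/h
Total = 11.23 + 0.4928 + 15.65 = 27.37 mSv/h.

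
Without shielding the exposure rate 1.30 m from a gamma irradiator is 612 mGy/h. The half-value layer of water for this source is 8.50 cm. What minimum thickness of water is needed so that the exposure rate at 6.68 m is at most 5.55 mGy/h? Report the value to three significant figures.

17.5 cm

At 6.68 m, distance alone gives 612 × (1.30/6.68)² = 612 × 0.03787 = 23.18 mGy/h.
Further attenuation needed: 23.18/5.55 = 4.177.
n = log₂(4.177) = 2.062 half-value layers.
Thickness = 2.062 × 8.50 cm = 17.53 cm.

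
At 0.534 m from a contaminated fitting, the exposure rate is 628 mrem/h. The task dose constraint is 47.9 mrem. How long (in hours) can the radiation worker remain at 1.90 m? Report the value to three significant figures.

0.966 h

By the inverse-square law, rate at 1.90 m:
(0.534/1.90)² = 0.07899, so 628 × 0.07899 = 49.61 mrem/h.
Stay time = 47.9 mrem ÷ 49.61 mrem/h = 0.9655 h.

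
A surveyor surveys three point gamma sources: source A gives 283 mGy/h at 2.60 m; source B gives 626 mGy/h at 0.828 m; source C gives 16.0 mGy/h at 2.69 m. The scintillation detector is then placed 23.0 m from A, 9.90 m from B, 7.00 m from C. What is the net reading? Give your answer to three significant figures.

By superposition, sum each source's inverse-square contribution:
A: 283 × (2.60/23.0)² = 3.616 mGy/h
B: 626 × (0.828/9.90)² = 4.379 mGy/h
C: 16.0 × (2.69/7.00)² = 2.363 mGy/h
Total = 3.616 + 4.379 + 2.363 = 10.36 mGy/h.

10.4 mGy/h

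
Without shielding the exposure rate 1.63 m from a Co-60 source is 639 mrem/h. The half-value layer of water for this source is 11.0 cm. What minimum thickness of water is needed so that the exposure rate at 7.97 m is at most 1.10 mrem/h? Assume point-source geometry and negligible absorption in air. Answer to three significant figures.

50.6 cm

At 7.97 m, distance alone gives 639 × (1.63/7.97)² = 639 × 0.04183 = 26.73 mrem/h.
Further attenuation needed: 26.73/1.10 = 24.30.
n = log₂(24.30) = 4.603 half-value layers.
Thickness = 4.603 × 11.0 cm = 50.63 cm.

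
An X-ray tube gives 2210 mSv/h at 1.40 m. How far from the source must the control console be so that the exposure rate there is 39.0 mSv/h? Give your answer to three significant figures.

10.5 m

Intensity scales as (d₁/d₂)², so d₂ = d₁·√(I₁/I₂).
I₁/I₂ = 2210/39.0 = 56.67, so d₂ = 1.40 × √56.67 = 10.54 m.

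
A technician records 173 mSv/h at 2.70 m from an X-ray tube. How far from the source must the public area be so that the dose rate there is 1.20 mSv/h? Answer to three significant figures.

32.4 m

Using I₁d₁² = I₂d₂², d₂ = d₁·√(I₁/I₂).
I₁/I₂ = 173/1.20 = 144.2, so d₂ = 2.70 × √144.2 = 32.42 m.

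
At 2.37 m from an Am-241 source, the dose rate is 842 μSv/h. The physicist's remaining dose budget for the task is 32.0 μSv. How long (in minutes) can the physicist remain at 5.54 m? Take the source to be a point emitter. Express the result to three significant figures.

Using I₁d₁² = I₂d₂², rate at 5.54 m:
(2.37/5.54)² = 0.1830, so 842 × 0.1830 = 154.1 μSv/h.
Stay time = 32.0 μSv ÷ 154.1 μSv/h = 0.2077 h = 12.46 min.

12.5 min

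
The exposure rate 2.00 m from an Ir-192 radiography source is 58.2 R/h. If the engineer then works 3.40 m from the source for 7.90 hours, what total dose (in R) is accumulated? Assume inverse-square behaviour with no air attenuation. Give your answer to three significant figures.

159 R

Since intensity falls as 1/r², rate at 3.40 m:
58.2 × (2.00/3.40)² = 58.2 × 0.3460 = 20.14 R/h.
Dose = rate × time = 20.14 R/h × 7.900 h = 159.1 R.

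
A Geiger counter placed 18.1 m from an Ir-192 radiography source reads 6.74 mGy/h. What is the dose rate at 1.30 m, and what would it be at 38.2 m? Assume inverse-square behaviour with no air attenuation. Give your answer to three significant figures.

1310 mGy/h; 1.51 mGy/h

Since intensity falls as 1/r²,
At 1.30 m: 6.74 × (18.1/1.30)² = 6.74 × 193.9 = 1307 mGy/h
At 38.2 m: (1.30/38.2)² = 0.001158, so 1307 × 0.001158 = 1.514 mGy/h.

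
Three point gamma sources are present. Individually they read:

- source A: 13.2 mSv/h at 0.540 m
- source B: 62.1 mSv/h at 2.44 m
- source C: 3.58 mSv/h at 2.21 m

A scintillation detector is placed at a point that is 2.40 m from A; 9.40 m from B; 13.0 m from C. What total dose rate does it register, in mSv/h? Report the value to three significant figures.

4.96 mSv/h

By superposition, sum each source's inverse-square contribution:
A: 13.2 × (0.540/2.40)² = 0.6683 mSv/h
B: 62.1 × (2.44/9.40)² = 4.184 mSv/h
C: 3.58 × (2.21/13.0)² = 0.1035 mSv/h
Total = 0.6683 + 4.184 + 0.1035 = 4.956 mSv/h.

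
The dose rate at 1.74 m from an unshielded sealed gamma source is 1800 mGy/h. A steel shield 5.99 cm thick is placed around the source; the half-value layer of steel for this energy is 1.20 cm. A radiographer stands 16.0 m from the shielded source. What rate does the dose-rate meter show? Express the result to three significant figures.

0.669 mGy/h

Distance alone: (1.74/16.0)² = 0.01183, so 1800 × 0.01183 = 21.29 mGy/h.
Shield: 5.99/1.20 = 4.992 half-value layers → attenuation 2^(−4.992) = 0.03142.
Combined: 21.29 × 0.03142 = 0.6689 mGy/h.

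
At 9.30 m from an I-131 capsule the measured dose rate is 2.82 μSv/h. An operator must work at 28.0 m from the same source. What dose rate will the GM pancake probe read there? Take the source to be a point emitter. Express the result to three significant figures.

Since intensity falls as 1/r², scaling from 9.30 m to 28.0 m:
(9.30/28.0)² = 0.1103, so 2.82 × 0.1103 = 0.3110 μSv/h.

0.311 μSv/h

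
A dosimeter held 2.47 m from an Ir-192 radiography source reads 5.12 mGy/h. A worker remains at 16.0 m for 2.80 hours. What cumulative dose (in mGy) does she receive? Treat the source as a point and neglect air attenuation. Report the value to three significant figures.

0.342 mGy

Applying the 1/r² law, rate at 16.0 m:
5.12 × (2.47/16.0)² = 5.12 × 0.02383 = 0.1220 mGy/h.
Dose = rate × time = 0.1220 mGy/h × 2.800 h = 0.3416 mGy.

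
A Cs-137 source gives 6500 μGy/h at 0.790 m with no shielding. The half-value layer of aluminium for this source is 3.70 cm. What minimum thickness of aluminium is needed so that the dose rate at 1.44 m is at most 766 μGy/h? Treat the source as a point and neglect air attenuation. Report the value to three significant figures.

5.01 cm

At 1.44 m, distance alone gives 6500 × (0.790/1.44)² = 6500 × 0.3010 = 1956 μGy/h.
Further attenuation needed: 1956/766 = 2.554.
n = log₂(2.554) = 1.353 half-value layers.
Thickness = 1.353 × 3.70 cm = 5.006 cm.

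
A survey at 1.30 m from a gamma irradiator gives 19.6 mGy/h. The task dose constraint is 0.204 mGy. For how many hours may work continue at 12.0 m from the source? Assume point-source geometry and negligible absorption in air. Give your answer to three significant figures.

Since intensity falls as 1/r², rate at 12.0 m:
19.6 × (1.30/12.0)² = 19.6 × 0.01174 = 0.2301 mGy/h.
Stay time = 0.204 mGy ÷ 0.2301 mGy/h = 0.8866 h.

0.887 h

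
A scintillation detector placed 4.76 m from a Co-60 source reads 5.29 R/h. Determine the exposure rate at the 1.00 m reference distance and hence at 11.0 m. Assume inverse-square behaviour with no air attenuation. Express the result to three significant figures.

120 R/h; 0.991 R/h

Using I₁d₁² = I₂d₂²,
At 1.00 m: 5.29 × (4.76/1.00)² = 5.29 × 22.66 = 119.9 R/h
At 11.0 m: (1.00/11.0)² = 0.008264, so 119.9 × 0.008264 = 0.9909 R/h.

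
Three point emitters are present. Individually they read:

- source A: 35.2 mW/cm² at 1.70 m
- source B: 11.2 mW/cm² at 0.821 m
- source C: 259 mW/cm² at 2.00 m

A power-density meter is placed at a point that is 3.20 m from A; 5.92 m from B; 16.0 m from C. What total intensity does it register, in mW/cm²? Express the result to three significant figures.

Each source contributes Iᵢ·(dᵢ/rᵢ)²; contributions add.
A: 35.2 × (1.70/3.20)² = 9.934 mW/cm²
B: 11.2 × (0.821/5.92)² = 0.2154 mW/cm²
C: 259 × (2.00/16.0)² = 4.047 mW/cm²
Total = 9.934 + 0.2154 + 4.047 = 14.20 mW/cm².

14.2 mW/cm²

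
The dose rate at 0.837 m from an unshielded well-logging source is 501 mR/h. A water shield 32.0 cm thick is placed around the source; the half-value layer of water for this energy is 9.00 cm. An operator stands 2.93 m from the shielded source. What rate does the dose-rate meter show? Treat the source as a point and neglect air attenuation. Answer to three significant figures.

Distance alone: 501 × (0.837/2.93)² = 501 × 0.08160 = 40.88 mR/h.
Shield: 32.0/9.00 = 3.556 half-value layers → attenuation 2^(−3.556) = 0.08502.
Combined: 40.88 × 0.08502 = 3.476 mR/h.

3.48 mR/h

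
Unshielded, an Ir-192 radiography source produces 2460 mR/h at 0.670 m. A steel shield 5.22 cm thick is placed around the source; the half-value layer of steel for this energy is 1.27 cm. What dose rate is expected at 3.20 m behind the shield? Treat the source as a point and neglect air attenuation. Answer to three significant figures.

6.24 mR/h

Distance alone: (0.670/3.20)² = 0.04384, so 2460 × 0.04384 = 107.8 mR/h.
Shield: 5.22/1.27 = 4.110 half-value layers → attenuation 2^(−4.110) = 0.05791.
Combined: 107.8 × 0.05791 = 6.243 mR/h.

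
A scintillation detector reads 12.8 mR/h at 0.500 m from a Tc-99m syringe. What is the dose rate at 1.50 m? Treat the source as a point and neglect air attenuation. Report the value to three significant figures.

1.42 mR/h

Intensity scales as (d₁/d₂)², so the rate at 1.50 m is
12.8 × (0.500/1.50)² = 12.8 × 0.1111 = 1.422 mR/h.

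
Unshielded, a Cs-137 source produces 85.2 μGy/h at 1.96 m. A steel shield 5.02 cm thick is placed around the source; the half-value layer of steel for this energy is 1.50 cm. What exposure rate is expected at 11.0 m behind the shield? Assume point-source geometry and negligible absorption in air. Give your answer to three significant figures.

0.266 μGy/h

Distance alone: (1.96/11.0)² = 0.03175, so 85.2 × 0.03175 = 2.705 μGy/h.
Shield: 5.02/1.50 = 3.347 half-value layers → attenuation 2^(−3.347) = 0.09828.
Combined: 2.705 × 0.09828 = 0.2658 μGy/h.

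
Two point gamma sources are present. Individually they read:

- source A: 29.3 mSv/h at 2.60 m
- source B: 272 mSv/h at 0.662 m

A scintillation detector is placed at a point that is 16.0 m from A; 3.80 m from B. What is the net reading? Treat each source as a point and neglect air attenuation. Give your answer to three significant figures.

Each source contributes Iᵢ·(dᵢ/rᵢ)²; contributions add.
A: 29.3 × (2.60/16.0)² = 0.7737 mSv/h
B: 272 × (0.662/3.80)² = 8.255 mSv/h
Total = 0.7737 + 8.255 = 9.029 mSv/h.

9.03 mSv/h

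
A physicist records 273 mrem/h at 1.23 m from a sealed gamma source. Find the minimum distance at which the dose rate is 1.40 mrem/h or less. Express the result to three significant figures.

17.2 m

Intensity scales as (d₁/d₂)², so d₂ = d₁·√(I₁/I₂).
I₁/I₂ = 273/1.40 = 195.0, so d₂ = 1.23 × √195.0 = 17.18 m.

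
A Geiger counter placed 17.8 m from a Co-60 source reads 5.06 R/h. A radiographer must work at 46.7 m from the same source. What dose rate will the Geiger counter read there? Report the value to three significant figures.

0.735 R/h

Intensity scales as (d₁/d₂)², so scaling from 17.8 m to 46.7 m:
5.06 × (17.8/46.7)² = 5.06 × 0.1453 = 0.7352 R/h.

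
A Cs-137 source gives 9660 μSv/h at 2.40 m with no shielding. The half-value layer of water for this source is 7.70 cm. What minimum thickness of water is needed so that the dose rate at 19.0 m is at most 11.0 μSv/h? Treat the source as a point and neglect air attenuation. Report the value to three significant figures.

29.3 cm

At 19.0 m, distance alone gives (2.40/19.0)² = 0.01596, so 9660 × 0.01596 = 154.2 μSv/h.
Further attenuation needed: 154.2/11.0 = 14.02.
n = log₂(14.02) = 3.809 half-value layers.
Thickness = 3.809 × 7.70 cm = 29.33 cm.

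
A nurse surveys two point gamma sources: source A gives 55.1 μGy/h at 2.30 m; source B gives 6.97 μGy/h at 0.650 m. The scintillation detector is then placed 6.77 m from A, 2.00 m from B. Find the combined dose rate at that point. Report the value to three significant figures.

7.10 μGy/h

By superposition, sum each source's inverse-square contribution:
A: 55.1 × (2.30/6.77)² = 6.360 μGy/h
B: 6.97 × (0.650/2.00)² = 0.7362 μGy/h
Total = 6.360 + 0.7362 = 7.096 μGy/h.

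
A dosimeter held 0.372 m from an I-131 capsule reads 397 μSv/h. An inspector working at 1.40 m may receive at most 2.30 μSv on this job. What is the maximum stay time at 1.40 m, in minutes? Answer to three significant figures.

4.92 min

By the inverse-square law, rate at 1.40 m:
397 × (0.372/1.40)² = 397 × 0.07060 = 28.03 μSv/h.
Stay time = 2.30 μSv ÷ 28.03 μSv/h = 0.08205 h = 4.923 min.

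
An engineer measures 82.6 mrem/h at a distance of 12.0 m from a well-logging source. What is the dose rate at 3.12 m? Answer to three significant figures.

Applying the 1/r² law, the rate at 3.12 m is
(12.0/3.12)² = 14.79, so 82.6 × 14.79 = 1222 mrem/h.

1220 mrem/h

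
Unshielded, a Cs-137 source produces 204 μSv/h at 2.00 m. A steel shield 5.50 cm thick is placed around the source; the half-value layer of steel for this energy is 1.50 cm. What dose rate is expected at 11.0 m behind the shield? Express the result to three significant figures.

Distance alone: (2.00/11.0)² = 0.03306, so 204 × 0.03306 = 6.744 μSv/h.
Shield: 5.50/1.50 = 3.667 half-value layers → attenuation 2^(−3.667) = 0.07873.
Combined: 6.744 × 0.07873 = 0.5310 μSv/h.

0.531 μSv/h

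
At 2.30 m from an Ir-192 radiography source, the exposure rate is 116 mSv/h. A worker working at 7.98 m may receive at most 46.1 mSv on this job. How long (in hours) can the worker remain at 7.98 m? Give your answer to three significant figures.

Applying the 1/r² law, rate at 7.98 m:
116 × (2.30/7.98)² = 116 × 0.08307 = 9.636 mSv/h.
Stay time = 46.1 mSv ÷ 9.636 mSv/h = 4.784 h.

4.78 h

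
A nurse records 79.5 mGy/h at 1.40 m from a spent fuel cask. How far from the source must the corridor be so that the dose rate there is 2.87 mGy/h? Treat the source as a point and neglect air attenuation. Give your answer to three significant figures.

7.37 m

Using I₁d₁² = I₂d₂², d₂ = d₁·√(I₁/I₂).
I₁/I₂ = 79.5/2.87 = 27.70, so d₂ = 1.40 × √27.70 = 7.368 m.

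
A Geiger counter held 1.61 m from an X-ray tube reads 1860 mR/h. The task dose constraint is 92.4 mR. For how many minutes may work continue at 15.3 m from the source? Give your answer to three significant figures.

269 min

Using I₁d₁² = I₂d₂², rate at 15.3 m:
(1.61/15.3)² = 0.01107, so 1860 × 0.01107 = 20.59 mR/h.
Stay time = 92.4 mR ÷ 20.59 mR/h = 4.488 h = 269.3 min.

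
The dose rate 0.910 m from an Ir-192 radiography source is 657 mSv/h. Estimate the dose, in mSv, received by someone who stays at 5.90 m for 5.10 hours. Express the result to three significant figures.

79.7 mSv

Since intensity falls as 1/r², rate at 5.90 m:
657 × (0.910/5.90)² = 657 × 0.02379 = 15.63 mSv/h.
Dose = rate × time = 15.63 mSv/h × 5.100 h = 79.71 mSv.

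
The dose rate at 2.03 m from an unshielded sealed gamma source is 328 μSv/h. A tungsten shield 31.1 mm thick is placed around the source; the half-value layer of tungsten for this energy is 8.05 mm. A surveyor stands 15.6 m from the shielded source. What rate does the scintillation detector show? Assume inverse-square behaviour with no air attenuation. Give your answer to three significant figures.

Distance alone: (2.03/15.6)² = 0.01693, so 328 × 0.01693 = 5.553 μSv/h.
Shield: 31.1/8.05 = 3.863 half-value layers → attenuation 2^(−3.863) = 0.06873.
Combined: 5.553 × 0.06873 = 0.3817 μSv/h.

0.382 μSv/h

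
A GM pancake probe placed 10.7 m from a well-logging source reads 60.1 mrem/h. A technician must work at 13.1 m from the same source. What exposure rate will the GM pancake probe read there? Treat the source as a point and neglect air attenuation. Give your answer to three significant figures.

By the inverse-square law, scaling from 10.7 m to 13.1 m:
(10.7/13.1)² = 0.6672, so 60.1 × 0.6672 = 40.10 mrem/h.

40.1 mrem/h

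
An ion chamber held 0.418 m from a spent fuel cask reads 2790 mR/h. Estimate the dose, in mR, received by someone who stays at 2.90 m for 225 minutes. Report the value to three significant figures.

217 mR

By the inverse-square law, rate at 2.90 m:
2790 × (0.418/2.90)² = 2790 × 0.02078 = 57.98 mR/h.
Dose = rate × time = 57.98 mR/h × 3.750 h = 217.4 mR.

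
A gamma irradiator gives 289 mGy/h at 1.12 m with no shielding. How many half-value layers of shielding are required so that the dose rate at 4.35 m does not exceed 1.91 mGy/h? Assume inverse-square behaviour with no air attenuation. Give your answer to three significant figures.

3.33 half-value layers

At 4.35 m, distance alone gives 289 × (1.12/4.35)² = 289 × 0.06629 = 19.16 mGy/h.
Further attenuation needed: 19.16/1.91 = 10.03.
n = log₂(10.03) = 3.326 half-value layers.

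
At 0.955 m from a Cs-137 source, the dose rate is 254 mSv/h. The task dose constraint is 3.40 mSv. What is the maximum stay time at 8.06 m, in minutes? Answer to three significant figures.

57.2 min

Intensity scales as (d₁/d₂)², so rate at 8.06 m:
(0.955/8.06)² = 0.01404, so 254 × 0.01404 = 3.566 mSv/h.
Stay time = 3.40 mSv ÷ 3.566 mSv/h = 0.9534 h = 57.20 min.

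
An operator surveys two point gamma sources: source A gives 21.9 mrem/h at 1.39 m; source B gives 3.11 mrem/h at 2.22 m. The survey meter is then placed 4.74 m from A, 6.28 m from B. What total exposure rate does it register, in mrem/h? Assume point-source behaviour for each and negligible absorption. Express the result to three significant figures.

2.27 mrem/h

By superposition, sum each source's inverse-square contribution:
A: 21.9 × (1.39/4.74)² = 1.883 mrem/h
B: 3.11 × (2.22/6.28)² = 0.3886 mrem/h
Total = 1.883 + 0.3886 = 2.272 mrem/h.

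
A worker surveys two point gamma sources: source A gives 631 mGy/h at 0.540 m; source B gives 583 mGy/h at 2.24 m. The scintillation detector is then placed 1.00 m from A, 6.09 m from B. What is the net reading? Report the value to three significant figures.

263 mGy/h

Each source contributes Iᵢ·(dᵢ/rᵢ)²; contributions add.
A: 631 × (0.540/1.00)² = 184.0 mGy/h
B: 583 × (2.24/6.09)² = 78.87 mGy/h
Total = 184.0 + 78.87 = 262.9 mGy/h.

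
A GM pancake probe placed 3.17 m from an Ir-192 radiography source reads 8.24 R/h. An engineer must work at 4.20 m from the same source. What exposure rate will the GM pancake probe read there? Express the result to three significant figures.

4.69 R/h

By the inverse-square law, scaling from 3.17 m to 4.20 m:
(3.17/4.20)² = 0.5697, so 8.24 × 0.5697 = 4.694 R/h.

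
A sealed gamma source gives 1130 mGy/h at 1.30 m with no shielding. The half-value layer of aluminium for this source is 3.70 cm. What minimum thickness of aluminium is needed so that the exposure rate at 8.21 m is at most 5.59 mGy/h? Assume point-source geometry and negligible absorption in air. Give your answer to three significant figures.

At 8.21 m, distance alone gives (1.30/8.21)² = 0.02507, so 1130 × 0.02507 = 28.33 mGy/h.
Further attenuation needed: 28.33/5.59 = 5.068.
n = log₂(5.068) = 2.341 half-value layers.
Thickness = 2.341 × 3.70 cm = 8.662 cm.

8.66 cm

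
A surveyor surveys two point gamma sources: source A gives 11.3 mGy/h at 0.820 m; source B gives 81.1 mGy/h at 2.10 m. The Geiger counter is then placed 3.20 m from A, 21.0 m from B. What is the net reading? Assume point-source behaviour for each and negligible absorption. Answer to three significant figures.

Each source contributes Iᵢ·(dᵢ/rᵢ)²; contributions add.
A: 11.3 × (0.820/3.20)² = 0.7420 mGy/h
B: 81.1 × (2.10/21.0)² = 0.8110 mGy/h
Total = 0.7420 + 0.8110 = 1.553 mGy/h.

1.55 mGy/h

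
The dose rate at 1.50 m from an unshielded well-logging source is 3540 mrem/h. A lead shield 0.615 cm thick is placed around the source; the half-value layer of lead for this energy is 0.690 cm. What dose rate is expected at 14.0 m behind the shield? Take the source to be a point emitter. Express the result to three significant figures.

Distance alone: 3540 × (1.50/14.0)² = 3540 × 0.01148 = 40.64 mrem/h.
Shield: 0.615/0.690 = 0.8913 half-value layers → attenuation 2^(−0.8913) = 0.5391.
Combined: 40.64 × 0.5391 = 21.91 mrem/h.

21.9 mrem/h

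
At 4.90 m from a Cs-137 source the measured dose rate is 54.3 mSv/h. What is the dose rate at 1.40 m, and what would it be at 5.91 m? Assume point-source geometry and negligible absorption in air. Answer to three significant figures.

665 mSv/h; 37.3 mSv/h

Using I₁d₁² = I₂d₂²,
At 1.40 m: 54.3 × (4.90/1.40)² = 54.3 × 12.25 = 665.2 mSv/h
At 5.91 m: (1.40/5.91)² = 0.05612, so 665.2 × 0.05612 = 37.33 mSv/h.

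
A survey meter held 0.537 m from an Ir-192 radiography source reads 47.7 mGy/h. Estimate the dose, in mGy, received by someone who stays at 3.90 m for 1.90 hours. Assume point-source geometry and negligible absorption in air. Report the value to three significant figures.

Applying the 1/r² law, rate at 3.90 m:
47.7 × (0.537/3.90)² = 47.7 × 0.01896 = 0.9044 mGy/h.
Dose = rate × time = 0.9044 mGy/h × 1.900 h = 1.718 mGy.

1.72 mGy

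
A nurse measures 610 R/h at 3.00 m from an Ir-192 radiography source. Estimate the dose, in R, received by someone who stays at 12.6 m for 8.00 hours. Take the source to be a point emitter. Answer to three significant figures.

Applying the 1/r² law, rate at 12.6 m:
610 × (3.00/12.6)² = 610 × 0.05669 = 34.58 R/h.
Dose = rate × time = 34.58 R/h × 8.000 h = 276.6 R.

277 R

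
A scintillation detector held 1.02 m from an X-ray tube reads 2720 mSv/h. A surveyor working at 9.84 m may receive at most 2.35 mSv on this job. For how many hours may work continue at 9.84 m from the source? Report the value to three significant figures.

0.0804 h

By the inverse-square law, rate at 9.84 m:
2720 × (1.02/9.84)² = 2720 × 0.01075 = 29.24 mSv/h.
Stay time = 2.35 mSv ÷ 29.24 mSv/h = 0.08037 h.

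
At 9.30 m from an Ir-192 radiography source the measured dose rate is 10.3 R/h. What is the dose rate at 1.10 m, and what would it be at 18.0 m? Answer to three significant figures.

736 R/h; 2.75 R/h

By the inverse-square law,
At 1.10 m: (9.30/1.10)² = 71.48, so 10.3 × 71.48 = 736.2 R/h
At 18.0 m: 736.2 × (1.10/18.0)² = 736.2 × 0.003735 = 2.750 R/h.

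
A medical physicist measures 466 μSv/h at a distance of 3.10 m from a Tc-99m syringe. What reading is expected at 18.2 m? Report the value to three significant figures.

By the inverse-square law, the rate at 18.2 m is
(3.10/18.2)² = 0.02901, so 466 × 0.02901 = 13.52 μSv/h.

13.5 μSv/h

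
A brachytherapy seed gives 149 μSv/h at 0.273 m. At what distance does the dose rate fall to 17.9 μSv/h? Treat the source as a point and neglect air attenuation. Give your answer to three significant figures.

By the inverse-square law, d₂ = d₁·√(I₁/I₂).
I₁/I₂ = 149/17.9 = 8.324, so d₂ = 0.273 × √8.324 = 0.7876 m.

0.788 m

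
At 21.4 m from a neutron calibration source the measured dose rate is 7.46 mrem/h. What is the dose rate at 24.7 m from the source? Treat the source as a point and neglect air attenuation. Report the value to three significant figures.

By the inverse-square law, scaling from 21.4 m to 24.7 m:
(21.4/24.7)² = 0.7506, so 7.46 × 0.7506 = 5.599 mrem/h.

5.60 mrem/h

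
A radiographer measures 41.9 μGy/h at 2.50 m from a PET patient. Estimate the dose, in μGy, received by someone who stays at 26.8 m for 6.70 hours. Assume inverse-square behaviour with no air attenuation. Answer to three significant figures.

Since intensity falls as 1/r², rate at 26.8 m:
(2.50/26.8)² = 0.008702, so 41.9 × 0.008702 = 0.3646 μGy/h.
Dose = rate × time = 0.3646 μGy/h × 6.700 h = 2.443 μGy.

2.44 μGy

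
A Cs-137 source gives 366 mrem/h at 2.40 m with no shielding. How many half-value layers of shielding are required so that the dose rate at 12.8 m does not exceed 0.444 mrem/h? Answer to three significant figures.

4.86 half-value layers

At 12.8 m, distance alone gives (2.40/12.8)² = 0.03516, so 366 × 0.03516 = 12.87 mrem/h.
Further attenuation needed: 12.87/0.444 = 28.99.
n = log₂(28.99) = 4.857 half-value layers.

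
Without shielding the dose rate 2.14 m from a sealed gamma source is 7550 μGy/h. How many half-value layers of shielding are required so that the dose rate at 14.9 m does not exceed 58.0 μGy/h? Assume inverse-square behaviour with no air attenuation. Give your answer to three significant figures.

At 14.9 m, distance alone gives (2.14/14.9)² = 0.02063, so 7550 × 0.02063 = 155.8 μGy/h.
Further attenuation needed: 155.8/58.0 = 2.686.
n = log₂(2.686) = 1.425 half-value layers.

1.43 half-value layers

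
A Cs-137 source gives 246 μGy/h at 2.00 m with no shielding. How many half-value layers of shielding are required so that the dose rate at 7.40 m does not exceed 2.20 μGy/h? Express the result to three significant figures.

3.03 half-value layers

At 7.40 m, distance alone gives (2.00/7.40)² = 0.07305, so 246 × 0.07305 = 17.97 μGy/h.
Further attenuation needed: 17.97/2.20 = 8.168.
n = log₂(8.168) = 3.030 half-value layers.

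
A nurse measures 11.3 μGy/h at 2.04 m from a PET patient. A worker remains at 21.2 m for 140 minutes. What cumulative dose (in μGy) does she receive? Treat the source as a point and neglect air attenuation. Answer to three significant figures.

Intensity scales as (d₁/d₂)², so rate at 21.2 m:
(2.04/21.2)² = 0.009260, so 11.3 × 0.009260 = 0.1046 μGy/h.
Dose = rate × time = 0.1046 μGy/h × 2.333 h = 0.2440 μGy.

0.244 μGy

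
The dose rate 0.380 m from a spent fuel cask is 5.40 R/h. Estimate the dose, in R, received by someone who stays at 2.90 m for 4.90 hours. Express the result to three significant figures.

0.454 R

Using I₁d₁² = I₂d₂², rate at 2.90 m:
5.40 × (0.380/2.90)² = 5.40 × 0.01717 = 0.09272 R/h.
Dose = rate × time = 0.09272 R/h × 4.900 h = 0.4543 R.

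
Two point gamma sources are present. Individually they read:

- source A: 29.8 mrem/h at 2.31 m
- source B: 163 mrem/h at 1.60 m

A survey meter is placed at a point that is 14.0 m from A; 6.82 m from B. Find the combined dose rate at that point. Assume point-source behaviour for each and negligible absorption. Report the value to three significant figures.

By superposition, sum each source's inverse-square contribution:
A: 29.8 × (2.31/14.0)² = 0.8113 mrem/h
B: 163 × (1.60/6.82)² = 8.971 mrem/h
Total = 0.8113 + 8.971 = 9.782 mrem/h.

9.78 mrem/h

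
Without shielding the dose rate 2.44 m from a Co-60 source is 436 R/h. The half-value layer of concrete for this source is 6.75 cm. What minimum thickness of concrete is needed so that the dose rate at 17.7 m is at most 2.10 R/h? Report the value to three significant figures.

13.4 cm

At 17.7 m, distance alone gives (2.44/17.7)² = 0.01900, so 436 × 0.01900 = 8.284 R/h.
Further attenuation needed: 8.284/2.10 = 3.945.
n = log₂(3.945) = 1.980 half-value layers.
Thickness = 1.980 × 6.75 cm = 13.37 cm.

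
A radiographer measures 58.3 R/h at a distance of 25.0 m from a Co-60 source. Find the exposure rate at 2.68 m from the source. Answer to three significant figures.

Since intensity falls as 1/r², the rate at 2.68 m is
58.3 × (25.0/2.68)² = 58.3 × 87.02 = 5073 R/h.

5070 R/h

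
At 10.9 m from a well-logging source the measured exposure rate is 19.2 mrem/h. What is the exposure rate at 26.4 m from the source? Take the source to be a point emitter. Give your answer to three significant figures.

3.27 mrem/h

Since intensity falls as 1/r², scaling from 10.9 m to 26.4 m:
(10.9/26.4)² = 0.1705, so 19.2 × 0.1705 = 3.274 mrem/h.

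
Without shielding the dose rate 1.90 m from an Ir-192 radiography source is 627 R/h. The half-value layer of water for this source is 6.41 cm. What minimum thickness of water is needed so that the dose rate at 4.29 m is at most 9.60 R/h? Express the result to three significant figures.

23.6 cm

At 4.29 m, distance alone gives (1.90/4.29)² = 0.1962, so 627 × 0.1962 = 123.0 R/h.
Further attenuation needed: 123.0/9.60 = 12.81.
n = log₂(12.81) = 3.679 half-value layers.
Thickness = 3.679 × 6.41 cm = 23.58 cm.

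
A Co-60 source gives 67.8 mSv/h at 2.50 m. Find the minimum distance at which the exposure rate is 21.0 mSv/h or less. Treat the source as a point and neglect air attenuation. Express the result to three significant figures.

4.49 m

Since intensity falls as 1/r², d₂ = d₁·√(I₁/I₂).
I₁/I₂ = 67.8/21.0 = 3.229, so d₂ = 2.50 × √3.229 = 4.492 m.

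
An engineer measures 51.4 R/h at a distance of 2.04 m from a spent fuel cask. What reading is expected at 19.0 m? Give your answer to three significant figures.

0.593 R/h

Since intensity falls as 1/r², the rate at 19.0 m is
(2.04/19.0)² = 0.01153, so 51.4 × 0.01153 = 0.5926 R/h.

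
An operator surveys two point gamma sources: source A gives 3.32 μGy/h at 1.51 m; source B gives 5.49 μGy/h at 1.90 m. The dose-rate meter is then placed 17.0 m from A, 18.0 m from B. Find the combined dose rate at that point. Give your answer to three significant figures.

By superposition, sum each source's inverse-square contribution:
A: 3.32 × (1.51/17.0)² = 0.02619 μGy/h
B: 5.49 × (1.90/18.0)² = 0.06117 μGy/h
Total = 0.02619 + 0.06117 = 0.08736 μGy/h.

0.0874 μGy/h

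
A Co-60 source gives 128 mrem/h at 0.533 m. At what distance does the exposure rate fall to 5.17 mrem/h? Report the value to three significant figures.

2.65 m

By the inverse-square law, d₂ = d₁·√(I₁/I₂).
I₁/I₂ = 128/5.17 = 24.76, so d₂ = 0.533 × √24.76 = 2.652 m.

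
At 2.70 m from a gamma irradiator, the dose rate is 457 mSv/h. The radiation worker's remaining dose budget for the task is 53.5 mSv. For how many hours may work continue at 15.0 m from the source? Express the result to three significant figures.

3.61 h

Applying the 1/r² law, rate at 15.0 m:
457 × (2.70/15.0)² = 457 × 0.03240 = 14.81 mSv/h.
Stay time = 53.5 mSv ÷ 14.81 mSv/h = 3.612 h.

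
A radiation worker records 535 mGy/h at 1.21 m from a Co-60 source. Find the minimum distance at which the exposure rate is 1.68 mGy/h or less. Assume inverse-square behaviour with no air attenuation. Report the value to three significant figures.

By the inverse-square law, d₂ = d₁·√(I₁/I₂).
I₁/I₂ = 535/1.68 = 318.5, so d₂ = 1.21 × √318.5 = 21.59 m.

21.6 m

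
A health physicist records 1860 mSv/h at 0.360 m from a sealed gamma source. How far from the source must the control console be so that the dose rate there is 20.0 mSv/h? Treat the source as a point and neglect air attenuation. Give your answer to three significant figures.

By the inverse-square law, d₂ = d₁·√(I₁/I₂).
I₁/I₂ = 1860/20.0 = 93.00, so d₂ = 0.360 × √93.00 = 3.472 m.

3.47 m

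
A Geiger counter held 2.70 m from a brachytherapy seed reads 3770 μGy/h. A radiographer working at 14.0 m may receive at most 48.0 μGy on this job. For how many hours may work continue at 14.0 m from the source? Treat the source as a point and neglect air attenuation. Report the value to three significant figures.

Using I₁d₁² = I₂d₂², rate at 14.0 m:
3770 × (2.70/14.0)² = 3770 × 0.03719 = 140.2 μGy/h.
Stay time = 48.0 μGy ÷ 140.2 μGy/h = 0.3424 h.

0.342 h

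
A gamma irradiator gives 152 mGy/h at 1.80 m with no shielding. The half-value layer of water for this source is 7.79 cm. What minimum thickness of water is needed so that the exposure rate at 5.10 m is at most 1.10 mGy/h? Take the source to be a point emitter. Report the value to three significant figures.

32.0 cm

At 5.10 m, distance alone gives (1.80/5.10)² = 0.1246, so 152 × 0.1246 = 18.94 mGy/h.
Further attenuation needed: 18.94/1.10 = 17.22.
n = log₂(17.22) = 4.106 half-value layers.
Thickness = 4.106 × 7.79 cm = 31.99 cm.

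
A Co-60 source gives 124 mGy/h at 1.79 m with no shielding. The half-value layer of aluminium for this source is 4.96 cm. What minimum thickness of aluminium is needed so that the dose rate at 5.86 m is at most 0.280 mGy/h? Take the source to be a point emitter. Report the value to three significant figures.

At 5.86 m, distance alone gives (1.79/5.86)² = 0.09331, so 124 × 0.09331 = 11.57 mGy/h.
Further attenuation needed: 11.57/0.280 = 41.32.
n = log₂(41.32) = 5.369 half-value layers.
Thickness = 5.369 × 4.96 cm = 26.63 cm.

26.6 cm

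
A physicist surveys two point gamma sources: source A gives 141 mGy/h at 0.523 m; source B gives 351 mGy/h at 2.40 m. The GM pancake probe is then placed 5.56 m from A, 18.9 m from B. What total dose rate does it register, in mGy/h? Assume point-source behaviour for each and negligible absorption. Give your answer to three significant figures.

6.91 mGy/h

By superposition, sum each source's inverse-square contribution:
A: 141 × (0.523/5.56)² = 1.248 mGy/h
B: 351 × (2.40/18.9)² = 5.660 mGy/h
Total = 1.248 + 5.660 = 6.908 mGy/h.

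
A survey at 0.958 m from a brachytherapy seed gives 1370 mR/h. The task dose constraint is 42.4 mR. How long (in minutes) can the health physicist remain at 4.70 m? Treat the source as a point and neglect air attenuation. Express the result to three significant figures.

Using I₁d₁² = I₂d₂², rate at 4.70 m:
1370 × (0.958/4.70)² = 1370 × 0.04155 = 56.92 mR/h.
Stay time = 42.4 mR ÷ 56.92 mR/h = 0.7449 h = 44.69 min.

44.7 min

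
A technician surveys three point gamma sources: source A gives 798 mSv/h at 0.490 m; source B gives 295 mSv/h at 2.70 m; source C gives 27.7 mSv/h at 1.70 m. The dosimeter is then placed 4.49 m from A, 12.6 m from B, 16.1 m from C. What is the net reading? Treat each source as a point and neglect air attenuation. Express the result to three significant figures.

By superposition, sum each source's inverse-square contribution:
A: 798 × (0.490/4.49)² = 9.504 mSv/h
B: 295 × (2.70/12.6)² = 13.55 mSv/h
C: 27.7 × (1.70/16.1)² = 0.3088 mSv/h
Total = 9.504 + 13.55 + 0.3088 = 23.36 mSv/h.

23.4 mSv/h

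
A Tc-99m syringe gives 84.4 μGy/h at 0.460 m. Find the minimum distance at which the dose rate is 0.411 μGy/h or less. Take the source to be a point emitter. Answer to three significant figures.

6.59 m

Intensity scales as (d₁/d₂)², so d₂ = d₁·√(I₁/I₂).
I₁/I₂ = 84.4/0.411 = 205.4, so d₂ = 0.460 × √205.4 = 6.593 m.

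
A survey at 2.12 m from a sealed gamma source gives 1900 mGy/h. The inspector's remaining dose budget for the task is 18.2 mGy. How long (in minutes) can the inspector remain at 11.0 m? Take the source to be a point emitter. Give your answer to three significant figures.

Using I₁d₁² = I₂d₂², rate at 11.0 m:
(2.12/11.0)² = 0.03714, so 1900 × 0.03714 = 70.57 mGy/h.
Stay time = 18.2 mGy ÷ 70.57 mGy/h = 0.2579 h = 15.47 min.

15.5 min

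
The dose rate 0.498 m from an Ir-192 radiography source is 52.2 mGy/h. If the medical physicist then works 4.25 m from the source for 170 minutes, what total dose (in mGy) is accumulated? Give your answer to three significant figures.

2.03 mGy

Using I₁d₁² = I₂d₂², rate at 4.25 m:
52.2 × (0.498/4.25)² = 52.2 × 0.01373 = 0.7167 mGy/h.
Dose = rate × time = 0.7167 mGy/h × 2.833 h = 2.030 mGy.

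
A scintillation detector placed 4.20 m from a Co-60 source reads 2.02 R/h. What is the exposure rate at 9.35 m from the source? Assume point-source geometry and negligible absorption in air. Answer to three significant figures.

0.408 R/h

Applying the 1/r² law, scaling from 4.20 m to 9.35 m:
(4.20/9.35)² = 0.2018, so 2.02 × 0.2018 = 0.4076 R/h.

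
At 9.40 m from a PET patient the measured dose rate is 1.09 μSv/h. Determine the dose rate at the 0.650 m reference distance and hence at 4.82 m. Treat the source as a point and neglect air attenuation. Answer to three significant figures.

228 μSv/h; 4.15 μSv/h

Using I₁d₁² = I₂d₂²,
At 0.650 m: 1.09 × (9.40/0.650)² = 1.09 × 209.1 = 227.9 μSv/h
At 4.82 m: 227.9 × (0.650/4.82)² = 227.9 × 0.01819 = 4.146 μSv/h.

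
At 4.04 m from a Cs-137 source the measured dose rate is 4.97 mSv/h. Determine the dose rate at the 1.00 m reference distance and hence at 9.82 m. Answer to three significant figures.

81.1 mSv/h; 0.841 mSv/h

Applying the 1/r² law,
At 1.00 m: (4.04/1.00)² = 16.32, so 4.97 × 16.32 = 81.11 mSv/h
At 9.82 m: 81.11 × (1.00/9.82)² = 81.11 × 0.01037 = 0.8411 mSv/h.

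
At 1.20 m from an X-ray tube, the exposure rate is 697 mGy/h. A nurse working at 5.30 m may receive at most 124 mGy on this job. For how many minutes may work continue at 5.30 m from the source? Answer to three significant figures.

Since intensity falls as 1/r², rate at 5.30 m:
(1.20/5.30)² = 0.05126, so 697 × 0.05126 = 35.73 mGy/h.
Stay time = 124 mGy ÷ 35.73 mGy/h = 3.470 h = 208.2 min.

208 min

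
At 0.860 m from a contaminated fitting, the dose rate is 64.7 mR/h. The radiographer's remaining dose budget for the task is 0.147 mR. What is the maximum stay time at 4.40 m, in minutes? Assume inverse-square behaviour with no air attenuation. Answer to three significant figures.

3.57 min

Using I₁d₁² = I₂d₂², rate at 4.40 m:
64.7 × (0.860/4.40)² = 64.7 × 0.03820 = 2.472 mR/h.
Stay time = 0.147 mR ÷ 2.472 mR/h = 0.05947 h = 3.568 min.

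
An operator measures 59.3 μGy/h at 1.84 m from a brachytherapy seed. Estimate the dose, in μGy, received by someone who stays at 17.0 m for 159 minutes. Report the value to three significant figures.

Applying the 1/r² law, rate at 17.0 m:
(1.84/17.0)² = 0.01171, so 59.3 × 0.01171 = 0.6944 μGy/h.
Dose = rate × time = 0.6944 μGy/h × 2.650 h = 1.840 μGy.

1.84 μGy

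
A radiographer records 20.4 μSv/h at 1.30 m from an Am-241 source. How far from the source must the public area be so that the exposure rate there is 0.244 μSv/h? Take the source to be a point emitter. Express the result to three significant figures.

Intensity scales as (d₁/d₂)², so d₂ = d₁·√(I₁/I₂).
I₁/I₂ = 20.4/0.244 = 83.61, so d₂ = 1.30 × √83.61 = 11.89 m.

11.9 m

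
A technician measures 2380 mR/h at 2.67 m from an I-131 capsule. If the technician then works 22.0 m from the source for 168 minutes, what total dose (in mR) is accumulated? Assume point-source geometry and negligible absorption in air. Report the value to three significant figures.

Since intensity falls as 1/r², rate at 22.0 m:
(2.67/22.0)² = 0.01473, so 2380 × 0.01473 = 35.06 mR/h.
Dose = rate × time = 35.06 mR/h × 2.800 h = 98.17 mR.

98.2 mR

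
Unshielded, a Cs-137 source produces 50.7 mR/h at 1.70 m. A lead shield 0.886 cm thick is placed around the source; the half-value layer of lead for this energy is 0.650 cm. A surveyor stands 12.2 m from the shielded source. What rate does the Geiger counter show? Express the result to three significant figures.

0.383 mR/h

Distance alone: (1.70/12.2)² = 0.01942, so 50.7 × 0.01942 = 0.9846 mR/h.
Shield: 0.886/0.650 = 1.363 half-value layers → attenuation 2^(−1.363) = 0.3888.
Combined: 0.9846 × 0.3888 = 0.3828 mR/h.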